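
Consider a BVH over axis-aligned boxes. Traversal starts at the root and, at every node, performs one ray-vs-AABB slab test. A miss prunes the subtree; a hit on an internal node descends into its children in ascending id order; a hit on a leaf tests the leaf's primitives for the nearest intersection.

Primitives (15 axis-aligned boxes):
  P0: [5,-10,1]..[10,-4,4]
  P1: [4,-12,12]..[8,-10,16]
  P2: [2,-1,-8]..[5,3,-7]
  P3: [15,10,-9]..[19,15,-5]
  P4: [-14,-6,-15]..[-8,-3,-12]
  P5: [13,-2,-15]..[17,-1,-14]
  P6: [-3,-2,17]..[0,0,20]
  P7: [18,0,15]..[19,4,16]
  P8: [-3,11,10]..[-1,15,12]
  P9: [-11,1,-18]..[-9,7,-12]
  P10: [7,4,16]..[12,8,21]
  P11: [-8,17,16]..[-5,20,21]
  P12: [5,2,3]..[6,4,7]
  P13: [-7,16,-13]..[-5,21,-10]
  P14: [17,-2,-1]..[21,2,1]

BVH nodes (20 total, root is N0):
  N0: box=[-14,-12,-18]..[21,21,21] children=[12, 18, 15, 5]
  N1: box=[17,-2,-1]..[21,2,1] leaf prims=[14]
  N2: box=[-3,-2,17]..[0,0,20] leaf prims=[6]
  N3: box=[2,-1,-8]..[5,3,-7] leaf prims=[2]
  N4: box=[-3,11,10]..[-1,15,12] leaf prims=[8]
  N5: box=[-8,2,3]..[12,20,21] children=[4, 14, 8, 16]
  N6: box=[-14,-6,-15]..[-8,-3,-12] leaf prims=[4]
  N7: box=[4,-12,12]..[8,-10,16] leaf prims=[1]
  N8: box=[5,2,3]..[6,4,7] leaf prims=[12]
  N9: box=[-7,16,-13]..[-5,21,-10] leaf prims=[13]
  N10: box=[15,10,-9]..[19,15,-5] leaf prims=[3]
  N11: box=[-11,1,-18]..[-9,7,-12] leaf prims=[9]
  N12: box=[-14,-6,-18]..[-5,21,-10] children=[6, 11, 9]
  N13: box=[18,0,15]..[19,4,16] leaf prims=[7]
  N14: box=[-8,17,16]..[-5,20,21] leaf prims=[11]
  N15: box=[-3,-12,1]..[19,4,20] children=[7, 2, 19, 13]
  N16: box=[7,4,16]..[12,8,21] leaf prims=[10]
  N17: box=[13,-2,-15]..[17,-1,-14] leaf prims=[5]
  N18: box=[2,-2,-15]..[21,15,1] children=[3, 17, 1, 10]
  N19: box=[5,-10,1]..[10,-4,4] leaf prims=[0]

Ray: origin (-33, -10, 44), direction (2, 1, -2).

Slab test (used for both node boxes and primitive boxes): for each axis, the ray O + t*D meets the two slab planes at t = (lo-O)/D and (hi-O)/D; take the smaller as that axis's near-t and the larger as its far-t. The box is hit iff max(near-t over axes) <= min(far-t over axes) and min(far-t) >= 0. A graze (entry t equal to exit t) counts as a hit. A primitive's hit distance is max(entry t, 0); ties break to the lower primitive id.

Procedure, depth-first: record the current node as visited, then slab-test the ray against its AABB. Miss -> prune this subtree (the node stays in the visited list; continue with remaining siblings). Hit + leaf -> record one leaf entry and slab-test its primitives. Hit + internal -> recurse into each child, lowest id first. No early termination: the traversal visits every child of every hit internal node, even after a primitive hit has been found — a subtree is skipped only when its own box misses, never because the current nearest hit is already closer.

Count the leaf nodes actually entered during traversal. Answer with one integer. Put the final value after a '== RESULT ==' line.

Walk:
N0 x:[19/2,27] y:[-2,31] z:[23/2,31] -> hit [23/2,27], descend [5, 12, 15, 18]
  N5 x:[25/2,45/2] y:[12,30] z:[23/2,41/2] -> hit [25/2,41/2], descend [4, 8, 14, 16]
    N4 x:[15,16] y:[21,25] z:[16,17] -> miss, prune
    N8 x:[19,39/2] y:[12,14] z:[37/2,41/2] -> miss, prune
    N14 x:[25/2,14] y:[27,30] z:[23/2,14] -> miss, prune
    N16 x:[20,45/2] y:[14,18] z:[23/2,14] -> miss, prune
  N12 x:[19/2,14] y:[4,31] z:[27,31] -> miss, prune
  N15 x:[15,26] y:[-2,14] z:[12,43/2] -> miss, prune
  N18 x:[35/2,27] y:[8,25] z:[43/2,59/2] -> hit [43/2,25], descend [1, 3, 10, 17]
    N1 x:[25,27] y:[8,12] z:[43/2,45/2] -> miss, prune
    N3 x:[35/2,19] y:[9,13] z:[51/2,26] -> miss, prune
    N10 x:[24,26] y:[20,25] z:[49/2,53/2] -> hit [49/2,25] leaf, test {P3@t=49/2}
    N17 x:[23,25] y:[8,9] z:[29,59/2] -> miss, prune

Visited [0, 5, 4, 8, 14, 16, 12, 15, 18, 1, 3, 10, 17]. Tests: 13 box, 1 leaf. Nearest: P3.

== RESULT ==
1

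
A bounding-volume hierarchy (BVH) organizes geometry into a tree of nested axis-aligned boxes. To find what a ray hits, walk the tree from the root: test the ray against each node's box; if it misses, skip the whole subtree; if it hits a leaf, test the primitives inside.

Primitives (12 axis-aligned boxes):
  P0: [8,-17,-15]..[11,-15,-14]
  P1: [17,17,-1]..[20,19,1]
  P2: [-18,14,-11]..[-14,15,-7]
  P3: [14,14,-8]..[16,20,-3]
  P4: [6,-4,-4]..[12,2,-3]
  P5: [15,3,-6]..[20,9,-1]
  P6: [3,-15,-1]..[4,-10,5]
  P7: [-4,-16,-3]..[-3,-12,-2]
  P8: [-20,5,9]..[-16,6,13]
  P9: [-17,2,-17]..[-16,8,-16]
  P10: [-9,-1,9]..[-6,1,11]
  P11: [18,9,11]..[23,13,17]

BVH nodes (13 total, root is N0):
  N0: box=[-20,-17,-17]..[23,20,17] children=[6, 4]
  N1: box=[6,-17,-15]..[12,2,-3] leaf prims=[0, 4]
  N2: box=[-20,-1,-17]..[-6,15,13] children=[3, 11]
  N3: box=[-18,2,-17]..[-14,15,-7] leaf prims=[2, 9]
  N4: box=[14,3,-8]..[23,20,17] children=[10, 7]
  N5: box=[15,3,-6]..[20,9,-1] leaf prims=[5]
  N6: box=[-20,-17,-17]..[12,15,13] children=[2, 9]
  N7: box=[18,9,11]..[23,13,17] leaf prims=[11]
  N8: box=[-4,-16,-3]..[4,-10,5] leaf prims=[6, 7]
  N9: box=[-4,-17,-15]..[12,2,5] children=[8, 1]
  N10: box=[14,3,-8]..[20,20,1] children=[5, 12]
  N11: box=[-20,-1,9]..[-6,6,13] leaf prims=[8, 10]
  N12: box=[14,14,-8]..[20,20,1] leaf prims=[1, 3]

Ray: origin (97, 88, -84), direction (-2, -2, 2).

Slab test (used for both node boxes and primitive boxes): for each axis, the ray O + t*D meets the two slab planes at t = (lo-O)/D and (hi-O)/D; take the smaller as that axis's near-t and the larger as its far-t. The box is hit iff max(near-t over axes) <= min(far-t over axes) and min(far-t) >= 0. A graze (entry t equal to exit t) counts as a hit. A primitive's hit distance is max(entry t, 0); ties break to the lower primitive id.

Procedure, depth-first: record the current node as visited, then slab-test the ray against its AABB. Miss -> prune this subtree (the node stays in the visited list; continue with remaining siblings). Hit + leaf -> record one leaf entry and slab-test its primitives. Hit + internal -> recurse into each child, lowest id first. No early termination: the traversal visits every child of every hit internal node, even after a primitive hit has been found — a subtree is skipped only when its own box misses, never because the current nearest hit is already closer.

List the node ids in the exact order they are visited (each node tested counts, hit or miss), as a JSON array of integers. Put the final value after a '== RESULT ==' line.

Traverse from the root:
N0 x:[37,117/2] y:[34,105/2] z:[67/2,101/2] -> hit [37,101/2], descend [4, 6]
  N4 x:[37,83/2] y:[34,85/2] z:[38,101/2] -> hit [38,83/2], descend [7, 10]
    N7 x:[37,79/2] y:[75/2,79/2] z:[95/2,101/2] -> miss, prune
    N10 x:[77/2,83/2] y:[34,85/2] z:[38,85/2] -> hit [77/2,83/2], descend [5, 12]
      N5 x:[77/2,41] y:[79/2,85/2] z:[39,83/2] -> hit [79/2,41] leaf, test {P5@t=79/2}
      N12 x:[77/2,83/2] y:[34,37] z:[38,85/2] -> miss, prune
  N6 x:[85/2,117/2] y:[73/2,105/2] z:[67/2,97/2] -> hit [85/2,97/2], descend [2, 9]
    N2 x:[103/2,117/2] y:[73/2,89/2] z:[67/2,97/2] -> miss, prune
    N9 x:[85/2,101/2] y:[43,105/2] z:[69/2,89/2] -> hit [43,89/2], descend [1, 8]
      N1 x:[85/2,91/2] y:[43,105/2] z:[69/2,81/2] -> miss, prune
      N8 x:[93/2,101/2] y:[49,52] z:[81/2,89/2] -> miss, prune

Summary -> nodes [0, 4, 7, 10, 5, 12, 6, 2, 9, 1, 8]; box-tests=11; leaf-entries=1; first=P5

== RESULT ==
[0, 4, 7, 10, 5, 12, 6, 2, 9, 1, 8]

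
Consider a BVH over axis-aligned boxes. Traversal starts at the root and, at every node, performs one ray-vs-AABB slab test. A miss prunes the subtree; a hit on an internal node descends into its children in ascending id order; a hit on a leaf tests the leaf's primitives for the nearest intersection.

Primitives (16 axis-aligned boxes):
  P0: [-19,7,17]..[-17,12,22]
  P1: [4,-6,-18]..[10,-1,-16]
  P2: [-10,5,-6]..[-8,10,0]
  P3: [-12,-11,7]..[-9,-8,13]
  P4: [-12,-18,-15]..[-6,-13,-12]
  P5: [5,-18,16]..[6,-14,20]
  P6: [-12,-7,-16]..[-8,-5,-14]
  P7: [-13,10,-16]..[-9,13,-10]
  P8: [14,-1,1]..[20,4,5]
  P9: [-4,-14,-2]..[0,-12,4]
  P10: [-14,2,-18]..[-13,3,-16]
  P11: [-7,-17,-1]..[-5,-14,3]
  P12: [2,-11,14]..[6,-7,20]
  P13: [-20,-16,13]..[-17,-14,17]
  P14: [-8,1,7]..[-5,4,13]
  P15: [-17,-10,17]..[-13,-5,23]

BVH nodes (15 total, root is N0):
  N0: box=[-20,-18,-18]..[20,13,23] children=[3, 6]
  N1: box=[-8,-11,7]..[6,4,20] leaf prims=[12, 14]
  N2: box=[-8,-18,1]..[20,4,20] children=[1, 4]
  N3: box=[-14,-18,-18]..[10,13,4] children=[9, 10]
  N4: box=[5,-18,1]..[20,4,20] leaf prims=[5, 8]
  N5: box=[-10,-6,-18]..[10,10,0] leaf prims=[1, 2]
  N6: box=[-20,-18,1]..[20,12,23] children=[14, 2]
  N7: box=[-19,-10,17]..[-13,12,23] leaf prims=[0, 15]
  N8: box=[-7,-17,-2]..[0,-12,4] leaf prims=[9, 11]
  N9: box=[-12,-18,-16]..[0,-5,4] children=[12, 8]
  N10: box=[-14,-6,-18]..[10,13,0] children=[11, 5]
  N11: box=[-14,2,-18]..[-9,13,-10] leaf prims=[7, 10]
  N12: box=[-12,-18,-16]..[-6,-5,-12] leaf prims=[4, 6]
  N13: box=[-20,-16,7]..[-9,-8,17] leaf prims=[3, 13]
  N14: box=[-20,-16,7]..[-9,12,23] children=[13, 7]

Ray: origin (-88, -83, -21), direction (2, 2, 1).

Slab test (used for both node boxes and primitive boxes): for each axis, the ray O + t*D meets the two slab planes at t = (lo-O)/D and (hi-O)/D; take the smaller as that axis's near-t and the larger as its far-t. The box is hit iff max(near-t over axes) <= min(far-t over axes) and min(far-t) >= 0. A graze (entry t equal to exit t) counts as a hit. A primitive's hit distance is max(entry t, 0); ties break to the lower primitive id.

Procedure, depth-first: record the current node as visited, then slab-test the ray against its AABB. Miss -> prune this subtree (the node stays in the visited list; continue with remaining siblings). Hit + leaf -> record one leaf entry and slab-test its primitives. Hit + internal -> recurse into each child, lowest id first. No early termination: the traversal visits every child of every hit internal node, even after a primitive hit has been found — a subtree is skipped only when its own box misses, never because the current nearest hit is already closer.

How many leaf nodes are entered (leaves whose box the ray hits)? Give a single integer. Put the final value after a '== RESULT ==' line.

Traverse from the root:
N0 x:[34,54] y:[65/2,48] z:[3,44] -> hit [34,44], descend [3, 6]
  N3 x:[37,49] y:[65/2,48] z:[3,25] -> miss, prune
  N6 x:[34,54] y:[65/2,95/2] z:[22,44] -> hit [34,44], descend [2, 14]
    N2 x:[40,54] y:[65/2,87/2] z:[22,41] -> hit [40,41], descend [1, 4]
      N1 x:[40,47] y:[36,87/2] z:[28,41] -> hit [40,41] leaf, test {P12(miss), P14(miss)}
      N4 x:[93/2,54] y:[65/2,87/2] z:[22,41] -> miss, prune
    N14 x:[34,79/2] y:[67/2,95/2] z:[28,44] -> hit [34,79/2], descend [7, 13]
      N7 x:[69/2,75/2] y:[73/2,95/2] z:[38,44] -> miss, prune
      N13 x:[34,79/2] y:[67/2,75/2] z:[28,38] -> hit [34,75/2] leaf, test {P3(miss), P13@t=34}

9 AABB tests over nodes [0, 3, 6, 2, 1, 4, 14, 7, 13]; 2 leaves entered; closest P13.

== RESULT ==
2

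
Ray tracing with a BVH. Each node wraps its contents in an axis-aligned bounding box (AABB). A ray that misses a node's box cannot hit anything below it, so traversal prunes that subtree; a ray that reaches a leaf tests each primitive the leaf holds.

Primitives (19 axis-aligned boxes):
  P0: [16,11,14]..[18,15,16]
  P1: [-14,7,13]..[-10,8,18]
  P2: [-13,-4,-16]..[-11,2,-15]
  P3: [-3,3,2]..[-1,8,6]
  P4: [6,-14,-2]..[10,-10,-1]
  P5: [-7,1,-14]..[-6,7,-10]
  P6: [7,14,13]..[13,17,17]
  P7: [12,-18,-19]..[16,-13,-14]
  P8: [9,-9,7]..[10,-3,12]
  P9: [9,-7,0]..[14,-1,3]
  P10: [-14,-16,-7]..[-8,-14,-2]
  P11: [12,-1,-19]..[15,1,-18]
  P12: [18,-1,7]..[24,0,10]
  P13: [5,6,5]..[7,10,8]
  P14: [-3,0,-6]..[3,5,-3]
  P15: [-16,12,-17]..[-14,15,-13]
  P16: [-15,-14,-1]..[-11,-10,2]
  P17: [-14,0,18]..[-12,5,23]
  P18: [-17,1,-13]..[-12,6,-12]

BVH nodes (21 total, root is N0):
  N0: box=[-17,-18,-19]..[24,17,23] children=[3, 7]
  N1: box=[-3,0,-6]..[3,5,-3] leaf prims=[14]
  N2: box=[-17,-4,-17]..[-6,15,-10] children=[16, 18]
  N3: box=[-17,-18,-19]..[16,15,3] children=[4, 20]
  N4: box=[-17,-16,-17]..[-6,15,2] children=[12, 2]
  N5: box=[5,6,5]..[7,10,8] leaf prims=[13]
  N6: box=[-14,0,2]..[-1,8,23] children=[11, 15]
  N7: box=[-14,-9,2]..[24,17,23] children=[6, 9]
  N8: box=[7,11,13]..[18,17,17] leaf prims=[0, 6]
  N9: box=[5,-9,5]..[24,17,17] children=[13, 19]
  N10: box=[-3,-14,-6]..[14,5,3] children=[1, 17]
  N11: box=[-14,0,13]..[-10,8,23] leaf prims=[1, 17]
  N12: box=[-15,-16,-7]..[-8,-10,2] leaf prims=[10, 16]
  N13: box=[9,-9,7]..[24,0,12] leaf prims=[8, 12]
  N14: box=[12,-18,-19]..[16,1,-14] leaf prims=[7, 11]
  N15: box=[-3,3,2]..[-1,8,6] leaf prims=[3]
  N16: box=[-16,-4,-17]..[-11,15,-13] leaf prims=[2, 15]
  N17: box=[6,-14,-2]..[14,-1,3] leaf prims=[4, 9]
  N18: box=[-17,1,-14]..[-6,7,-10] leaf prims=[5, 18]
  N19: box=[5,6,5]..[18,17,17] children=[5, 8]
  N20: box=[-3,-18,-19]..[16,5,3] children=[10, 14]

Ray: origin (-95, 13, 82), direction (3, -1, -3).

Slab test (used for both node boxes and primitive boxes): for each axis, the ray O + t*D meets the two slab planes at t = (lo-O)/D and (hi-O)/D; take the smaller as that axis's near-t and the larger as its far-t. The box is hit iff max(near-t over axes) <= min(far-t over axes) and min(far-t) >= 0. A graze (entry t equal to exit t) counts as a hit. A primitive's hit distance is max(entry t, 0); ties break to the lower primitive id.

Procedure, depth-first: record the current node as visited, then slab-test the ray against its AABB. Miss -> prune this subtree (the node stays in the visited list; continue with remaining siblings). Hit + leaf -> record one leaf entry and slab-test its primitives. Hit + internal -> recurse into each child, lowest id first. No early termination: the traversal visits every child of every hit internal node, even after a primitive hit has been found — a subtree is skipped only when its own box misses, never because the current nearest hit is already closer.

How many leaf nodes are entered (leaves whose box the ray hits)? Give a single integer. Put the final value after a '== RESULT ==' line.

Walk:
N0 x:[26,119/3] y:[-4,31] z:[59/3,101/3] -> hit [26,31], descend [3, 7]
  N3 x:[26,37] y:[-2,31] z:[79/3,101/3] -> hit [79/3,31], descend [4, 20]
    N4 x:[26,89/3] y:[-2,29] z:[80/3,33] -> hit [80/3,29], descend [2, 12]
      N2 x:[26,89/3] y:[-2,17] z:[92/3,33] -> miss, prune
      N12 x:[80/3,29] y:[23,29] z:[80/3,89/3] -> hit [80/3,29] leaf, test {P10@t=28, P16@t=80/3}
    N20 x:[92/3,37] y:[8,31] z:[79/3,101/3] -> hit [92/3,31], descend [10, 14]
      N10 x:[92/3,109/3] y:[8,27] z:[79/3,88/3] -> miss, prune
      N14 x:[107/3,37] y:[12,31] z:[32,101/3] -> miss, prune
  N7 x:[27,119/3] y:[-4,22] z:[59/3,80/3] -> miss, prune

Summary -> nodes [0, 3, 4, 2, 12, 20, 10, 14, 7]; box-tests=9; leaf-entries=1; first=P16

== RESULT ==
1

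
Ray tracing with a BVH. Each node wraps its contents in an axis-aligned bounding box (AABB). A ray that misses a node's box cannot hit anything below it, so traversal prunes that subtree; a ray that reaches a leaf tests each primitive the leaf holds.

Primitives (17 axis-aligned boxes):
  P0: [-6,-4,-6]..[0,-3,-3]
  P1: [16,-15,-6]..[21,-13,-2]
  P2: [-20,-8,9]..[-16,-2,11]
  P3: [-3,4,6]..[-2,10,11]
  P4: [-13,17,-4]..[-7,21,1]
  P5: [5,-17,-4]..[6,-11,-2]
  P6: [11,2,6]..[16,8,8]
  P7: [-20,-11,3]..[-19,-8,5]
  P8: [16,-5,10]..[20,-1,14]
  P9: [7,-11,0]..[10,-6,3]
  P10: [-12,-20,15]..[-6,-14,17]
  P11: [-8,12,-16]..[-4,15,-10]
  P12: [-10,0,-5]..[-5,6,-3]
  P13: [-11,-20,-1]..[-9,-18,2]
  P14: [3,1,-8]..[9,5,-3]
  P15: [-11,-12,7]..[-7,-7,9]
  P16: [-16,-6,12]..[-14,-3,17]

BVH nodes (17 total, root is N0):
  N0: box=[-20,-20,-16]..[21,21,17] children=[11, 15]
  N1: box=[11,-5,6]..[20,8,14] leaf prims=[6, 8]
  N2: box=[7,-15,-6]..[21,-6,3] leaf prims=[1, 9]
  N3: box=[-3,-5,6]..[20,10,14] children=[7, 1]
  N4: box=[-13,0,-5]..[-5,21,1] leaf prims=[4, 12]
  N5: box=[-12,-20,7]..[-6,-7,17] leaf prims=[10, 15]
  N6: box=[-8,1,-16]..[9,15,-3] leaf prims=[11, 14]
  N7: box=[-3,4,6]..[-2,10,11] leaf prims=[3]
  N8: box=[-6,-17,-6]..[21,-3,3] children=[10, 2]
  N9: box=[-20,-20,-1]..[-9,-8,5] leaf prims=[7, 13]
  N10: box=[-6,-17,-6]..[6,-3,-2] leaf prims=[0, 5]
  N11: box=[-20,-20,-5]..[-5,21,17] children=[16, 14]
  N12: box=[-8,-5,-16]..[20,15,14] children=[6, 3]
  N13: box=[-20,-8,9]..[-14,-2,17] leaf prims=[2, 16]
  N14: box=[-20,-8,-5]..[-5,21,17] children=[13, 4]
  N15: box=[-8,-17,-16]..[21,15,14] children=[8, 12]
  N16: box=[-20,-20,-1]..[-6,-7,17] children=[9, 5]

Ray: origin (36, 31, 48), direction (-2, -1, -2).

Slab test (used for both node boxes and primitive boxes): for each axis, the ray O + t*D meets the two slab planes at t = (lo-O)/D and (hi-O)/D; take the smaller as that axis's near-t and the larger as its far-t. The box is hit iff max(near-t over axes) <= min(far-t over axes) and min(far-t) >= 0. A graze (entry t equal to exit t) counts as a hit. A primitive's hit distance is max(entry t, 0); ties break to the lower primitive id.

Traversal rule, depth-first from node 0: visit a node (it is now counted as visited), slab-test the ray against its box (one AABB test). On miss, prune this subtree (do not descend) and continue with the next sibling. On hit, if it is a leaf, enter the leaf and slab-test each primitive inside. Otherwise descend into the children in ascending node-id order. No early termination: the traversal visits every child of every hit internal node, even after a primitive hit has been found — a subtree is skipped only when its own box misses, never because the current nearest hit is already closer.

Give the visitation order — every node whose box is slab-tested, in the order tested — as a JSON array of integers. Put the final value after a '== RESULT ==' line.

Walk:
N0 x:[15/2,28] y:[10,51] z:[31/2,32] -> hit [31/2,28], descend [11, 15]
  N11 x:[41/2,28] y:[10,51] z:[31/2,53/2] -> hit [41/2,53/2], descend [14, 16]
    N14 x:[41/2,28] y:[10,39] z:[31/2,53/2] -> hit [41/2,53/2], descend [4, 13]
      N4 x:[41/2,49/2] y:[10,31] z:[47/2,53/2] -> hit [47/2,49/2] leaf, test {P4(miss), P12(miss)}
      N13 x:[25,28] y:[33,39] z:[31/2,39/2] -> miss, prune
    N16 x:[21,28] y:[38,51] z:[31/2,49/2] -> miss, prune
  N15 x:[15/2,22] y:[16,48] z:[17,32] -> hit [17,22], descend [8, 12]
    N8 x:[15/2,21] y:[34,48] z:[45/2,27] -> miss, prune
    N12 x:[8,22] y:[16,36] z:[17,32] -> hit [17,22], descend [3, 6]
      N3 x:[8,39/2] y:[21,36] z:[17,21] -> miss, prune
      N6 x:[27/2,22] y:[16,30] z:[51/2,32] -> miss, prune

Visited [0, 11, 14, 4, 13, 16, 15, 8, 12, 3, 6]. Tests: 11 box, 1 leaf. Nearest: miss.

== RESULT ==
[0, 11, 14, 4, 13, 16, 15, 8, 12, 3, 6]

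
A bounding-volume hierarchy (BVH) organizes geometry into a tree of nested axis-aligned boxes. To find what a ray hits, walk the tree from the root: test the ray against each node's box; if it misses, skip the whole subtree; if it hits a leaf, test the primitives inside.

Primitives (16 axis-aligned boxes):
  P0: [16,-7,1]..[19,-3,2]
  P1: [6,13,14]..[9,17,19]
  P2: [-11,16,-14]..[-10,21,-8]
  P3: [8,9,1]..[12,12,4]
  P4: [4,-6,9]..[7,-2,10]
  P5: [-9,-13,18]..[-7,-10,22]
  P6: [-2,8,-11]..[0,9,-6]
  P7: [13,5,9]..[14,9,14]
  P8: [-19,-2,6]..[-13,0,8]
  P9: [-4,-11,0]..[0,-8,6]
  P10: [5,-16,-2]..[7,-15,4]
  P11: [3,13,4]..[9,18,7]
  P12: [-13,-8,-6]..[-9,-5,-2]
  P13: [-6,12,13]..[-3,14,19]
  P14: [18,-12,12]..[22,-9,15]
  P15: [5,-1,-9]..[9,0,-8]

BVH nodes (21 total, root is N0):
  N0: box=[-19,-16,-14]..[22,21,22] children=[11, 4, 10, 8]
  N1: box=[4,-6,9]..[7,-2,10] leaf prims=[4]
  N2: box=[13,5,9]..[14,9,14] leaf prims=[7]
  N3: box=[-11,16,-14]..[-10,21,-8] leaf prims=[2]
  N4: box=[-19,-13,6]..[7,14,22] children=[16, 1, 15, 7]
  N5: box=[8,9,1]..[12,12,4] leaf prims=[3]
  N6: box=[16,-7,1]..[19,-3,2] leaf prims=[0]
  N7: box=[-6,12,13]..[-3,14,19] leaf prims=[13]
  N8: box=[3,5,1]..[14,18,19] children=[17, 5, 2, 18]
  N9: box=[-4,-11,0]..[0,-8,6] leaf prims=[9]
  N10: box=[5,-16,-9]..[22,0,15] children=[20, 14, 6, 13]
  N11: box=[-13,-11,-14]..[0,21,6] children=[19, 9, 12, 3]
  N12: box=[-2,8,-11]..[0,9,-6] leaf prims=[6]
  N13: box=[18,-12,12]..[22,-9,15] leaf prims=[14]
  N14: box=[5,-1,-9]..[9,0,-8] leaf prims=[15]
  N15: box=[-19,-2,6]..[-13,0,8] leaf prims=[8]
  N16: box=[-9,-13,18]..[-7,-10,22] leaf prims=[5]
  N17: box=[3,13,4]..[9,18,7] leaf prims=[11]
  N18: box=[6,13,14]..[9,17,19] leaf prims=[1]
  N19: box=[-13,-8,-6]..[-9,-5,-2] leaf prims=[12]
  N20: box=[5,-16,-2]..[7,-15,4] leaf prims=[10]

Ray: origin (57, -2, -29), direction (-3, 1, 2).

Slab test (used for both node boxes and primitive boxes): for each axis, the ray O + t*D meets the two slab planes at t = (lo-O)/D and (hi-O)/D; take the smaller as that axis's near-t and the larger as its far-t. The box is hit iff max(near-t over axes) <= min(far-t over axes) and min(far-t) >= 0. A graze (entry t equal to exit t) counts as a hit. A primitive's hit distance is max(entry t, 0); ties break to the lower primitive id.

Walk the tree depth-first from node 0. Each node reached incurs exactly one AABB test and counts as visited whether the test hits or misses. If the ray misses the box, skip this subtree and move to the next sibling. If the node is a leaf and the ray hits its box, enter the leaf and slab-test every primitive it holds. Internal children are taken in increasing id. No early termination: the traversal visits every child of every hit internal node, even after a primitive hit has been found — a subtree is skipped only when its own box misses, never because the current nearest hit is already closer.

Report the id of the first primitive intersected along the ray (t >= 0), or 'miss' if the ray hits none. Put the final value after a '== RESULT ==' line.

Traverse from the root:
N0 x:[35/3,76/3] y:[-14,23] z:[15/2,51/2] -> hit [35/3,23], descend [4, 8, 10, 11]
  N4 x:[50/3,76/3] y:[-11,16] z:[35/2,51/2] -> miss, prune
  N8 x:[43/3,18] y:[7,20] z:[15,24] -> hit [15,18], descend [2, 5, 17, 18]
    N2 x:[43/3,44/3] y:[7,11] z:[19,43/2] -> miss, prune
    N5 x:[15,49/3] y:[11,14] z:[15,33/2] -> miss, prune
    N17 x:[16,18] y:[15,20] z:[33/2,18] -> hit [33/2,18] leaf, test {P11@t=33/2}
    N18 x:[16,17] y:[15,19] z:[43/2,24] -> miss, prune
  N10 x:[35/3,52/3] y:[-14,2] z:[10,22] -> miss, prune
  N11 x:[19,70/3] y:[-9,23] z:[15/2,35/2] -> miss, prune

Visited [0, 4, 8, 2, 5, 17, 18, 10, 11]. Tests: 9 box, 1 leaf. Nearest: P11.

== RESULT ==
11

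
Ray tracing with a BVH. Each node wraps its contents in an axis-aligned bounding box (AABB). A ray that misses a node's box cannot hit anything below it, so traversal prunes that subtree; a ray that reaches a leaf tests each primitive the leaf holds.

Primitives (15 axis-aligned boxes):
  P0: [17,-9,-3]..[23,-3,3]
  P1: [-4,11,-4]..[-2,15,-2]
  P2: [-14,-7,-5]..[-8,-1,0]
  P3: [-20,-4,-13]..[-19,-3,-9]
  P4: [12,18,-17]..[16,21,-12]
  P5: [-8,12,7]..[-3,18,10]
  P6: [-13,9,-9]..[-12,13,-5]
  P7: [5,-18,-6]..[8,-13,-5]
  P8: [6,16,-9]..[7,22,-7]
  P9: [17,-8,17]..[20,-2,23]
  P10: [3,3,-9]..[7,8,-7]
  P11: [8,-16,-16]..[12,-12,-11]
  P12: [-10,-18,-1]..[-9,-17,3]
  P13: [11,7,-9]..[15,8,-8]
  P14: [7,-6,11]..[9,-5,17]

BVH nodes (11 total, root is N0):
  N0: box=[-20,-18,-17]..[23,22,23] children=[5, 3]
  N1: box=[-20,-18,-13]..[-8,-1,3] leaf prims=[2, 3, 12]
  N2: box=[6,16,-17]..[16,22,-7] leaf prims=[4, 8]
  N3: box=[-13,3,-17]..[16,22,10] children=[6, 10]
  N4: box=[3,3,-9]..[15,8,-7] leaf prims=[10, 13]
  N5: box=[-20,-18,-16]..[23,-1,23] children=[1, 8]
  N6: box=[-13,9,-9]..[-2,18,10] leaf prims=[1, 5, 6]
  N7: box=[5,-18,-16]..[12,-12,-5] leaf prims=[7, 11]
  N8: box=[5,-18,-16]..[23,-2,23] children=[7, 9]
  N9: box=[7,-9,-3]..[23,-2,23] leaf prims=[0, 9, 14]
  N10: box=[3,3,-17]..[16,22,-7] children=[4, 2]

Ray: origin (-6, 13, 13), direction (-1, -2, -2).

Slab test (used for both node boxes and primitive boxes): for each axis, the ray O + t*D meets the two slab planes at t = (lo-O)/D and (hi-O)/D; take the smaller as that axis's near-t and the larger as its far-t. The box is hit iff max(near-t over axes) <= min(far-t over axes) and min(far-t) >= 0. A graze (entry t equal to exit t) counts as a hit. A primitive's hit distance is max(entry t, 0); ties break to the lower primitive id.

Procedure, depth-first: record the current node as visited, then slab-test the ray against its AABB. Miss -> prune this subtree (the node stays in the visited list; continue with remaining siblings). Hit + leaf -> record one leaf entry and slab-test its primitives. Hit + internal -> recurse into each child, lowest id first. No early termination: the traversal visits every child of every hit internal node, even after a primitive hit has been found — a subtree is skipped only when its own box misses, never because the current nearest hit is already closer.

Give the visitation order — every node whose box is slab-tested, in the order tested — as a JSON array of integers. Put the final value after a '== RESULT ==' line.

Walk:
N0 x:[-29,14] y:[-9/2,31/2] z:[-5,15] -> hit [-9/2,14], descend [3, 5]
  N3 x:[-22,7] y:[-9/2,5] z:[3/2,15] -> hit [3/2,5], descend [6, 10]
    N6 x:[-4,7] y:[-5/2,2] z:[3/2,11] -> hit [3/2,2] leaf, test {P1(miss), P5(miss), P6(miss)}
    N10 x:[-22,-9] y:[-9/2,5] z:[10,15] -> miss, prune
  N5 x:[-29,14] y:[7,31/2] z:[-5,29/2] -> hit [7,14], descend [1, 8]
    N1 x:[2,14] y:[7,31/2] z:[5,13] -> hit [7,13] leaf, test {P2@t=7, P3(miss), P12(miss)}
    N8 x:[-29,-11] y:[15/2,31/2] z:[-5,29/2] -> miss, prune

7 AABB tests over nodes [0, 3, 6, 10, 5, 1, 8]; 2 leaves entered; closest P2.

== RESULT ==
[0, 3, 6, 10, 5, 1, 8]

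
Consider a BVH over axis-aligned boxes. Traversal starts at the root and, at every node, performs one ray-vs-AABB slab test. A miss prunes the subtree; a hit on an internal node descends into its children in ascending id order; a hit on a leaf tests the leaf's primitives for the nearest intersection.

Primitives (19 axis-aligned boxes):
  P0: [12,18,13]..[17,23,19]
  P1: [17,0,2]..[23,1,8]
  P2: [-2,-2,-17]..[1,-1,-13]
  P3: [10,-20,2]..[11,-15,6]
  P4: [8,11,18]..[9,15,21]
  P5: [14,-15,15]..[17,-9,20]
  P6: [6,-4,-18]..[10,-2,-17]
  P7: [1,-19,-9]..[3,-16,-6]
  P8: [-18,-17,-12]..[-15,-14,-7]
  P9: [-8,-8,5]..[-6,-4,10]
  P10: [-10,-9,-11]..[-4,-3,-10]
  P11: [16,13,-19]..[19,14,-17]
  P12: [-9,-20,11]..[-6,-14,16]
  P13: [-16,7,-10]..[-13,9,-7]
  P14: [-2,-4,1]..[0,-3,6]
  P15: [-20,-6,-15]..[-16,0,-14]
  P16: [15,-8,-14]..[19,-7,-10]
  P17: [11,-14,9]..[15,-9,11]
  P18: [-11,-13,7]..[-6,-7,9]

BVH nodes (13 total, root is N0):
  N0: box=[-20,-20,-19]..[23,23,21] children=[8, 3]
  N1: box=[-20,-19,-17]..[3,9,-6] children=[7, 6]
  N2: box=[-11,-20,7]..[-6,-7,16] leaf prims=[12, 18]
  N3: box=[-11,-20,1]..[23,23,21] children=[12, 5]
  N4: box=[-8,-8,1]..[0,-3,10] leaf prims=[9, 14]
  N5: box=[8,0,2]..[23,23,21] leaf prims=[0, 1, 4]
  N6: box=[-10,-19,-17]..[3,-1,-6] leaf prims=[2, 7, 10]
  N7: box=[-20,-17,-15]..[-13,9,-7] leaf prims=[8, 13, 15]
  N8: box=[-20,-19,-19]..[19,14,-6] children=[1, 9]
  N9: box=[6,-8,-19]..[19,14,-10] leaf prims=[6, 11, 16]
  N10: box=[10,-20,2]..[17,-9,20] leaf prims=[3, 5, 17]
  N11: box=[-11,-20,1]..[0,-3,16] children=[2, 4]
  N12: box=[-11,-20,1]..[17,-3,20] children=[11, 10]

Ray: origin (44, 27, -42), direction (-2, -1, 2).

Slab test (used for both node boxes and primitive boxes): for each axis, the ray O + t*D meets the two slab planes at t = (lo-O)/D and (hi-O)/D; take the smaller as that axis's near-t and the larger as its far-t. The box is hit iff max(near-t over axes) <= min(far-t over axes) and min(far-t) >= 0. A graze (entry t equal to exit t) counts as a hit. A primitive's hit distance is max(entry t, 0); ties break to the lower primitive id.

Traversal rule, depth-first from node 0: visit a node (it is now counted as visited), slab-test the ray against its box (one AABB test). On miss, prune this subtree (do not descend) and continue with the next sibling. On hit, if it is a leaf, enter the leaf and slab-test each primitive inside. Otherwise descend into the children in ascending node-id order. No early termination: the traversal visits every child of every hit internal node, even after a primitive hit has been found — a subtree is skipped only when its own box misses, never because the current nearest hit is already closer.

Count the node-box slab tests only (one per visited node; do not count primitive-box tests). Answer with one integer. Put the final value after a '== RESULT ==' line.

Walk:
N0 x:[21/2,32] y:[4,47] z:[23/2,63/2] -> hit [23/2,63/2], descend [3, 8]
  N3 x:[21/2,55/2] y:[4,47] z:[43/2,63/2] -> hit [43/2,55/2], descend [5, 12]
    N5 x:[21/2,18] y:[4,27] z:[22,63/2] -> miss, prune
    N12 x:[27/2,55/2] y:[30,47] z:[43/2,31] -> miss, prune
  N8 x:[25/2,32] y:[13,46] z:[23/2,18] -> hit [13,18], descend [1, 9]
    N1 x:[41/2,32] y:[18,46] z:[25/2,18] -> miss, prune
    N9 x:[25/2,19] y:[13,35] z:[23/2,16] -> hit [13,16] leaf, test {P6(miss), P11(miss), P16(miss)}

Visited [0, 3, 5, 12, 8, 1, 9]. Tests: 7 box, 1 leaf. Nearest: miss.

== RESULT ==
7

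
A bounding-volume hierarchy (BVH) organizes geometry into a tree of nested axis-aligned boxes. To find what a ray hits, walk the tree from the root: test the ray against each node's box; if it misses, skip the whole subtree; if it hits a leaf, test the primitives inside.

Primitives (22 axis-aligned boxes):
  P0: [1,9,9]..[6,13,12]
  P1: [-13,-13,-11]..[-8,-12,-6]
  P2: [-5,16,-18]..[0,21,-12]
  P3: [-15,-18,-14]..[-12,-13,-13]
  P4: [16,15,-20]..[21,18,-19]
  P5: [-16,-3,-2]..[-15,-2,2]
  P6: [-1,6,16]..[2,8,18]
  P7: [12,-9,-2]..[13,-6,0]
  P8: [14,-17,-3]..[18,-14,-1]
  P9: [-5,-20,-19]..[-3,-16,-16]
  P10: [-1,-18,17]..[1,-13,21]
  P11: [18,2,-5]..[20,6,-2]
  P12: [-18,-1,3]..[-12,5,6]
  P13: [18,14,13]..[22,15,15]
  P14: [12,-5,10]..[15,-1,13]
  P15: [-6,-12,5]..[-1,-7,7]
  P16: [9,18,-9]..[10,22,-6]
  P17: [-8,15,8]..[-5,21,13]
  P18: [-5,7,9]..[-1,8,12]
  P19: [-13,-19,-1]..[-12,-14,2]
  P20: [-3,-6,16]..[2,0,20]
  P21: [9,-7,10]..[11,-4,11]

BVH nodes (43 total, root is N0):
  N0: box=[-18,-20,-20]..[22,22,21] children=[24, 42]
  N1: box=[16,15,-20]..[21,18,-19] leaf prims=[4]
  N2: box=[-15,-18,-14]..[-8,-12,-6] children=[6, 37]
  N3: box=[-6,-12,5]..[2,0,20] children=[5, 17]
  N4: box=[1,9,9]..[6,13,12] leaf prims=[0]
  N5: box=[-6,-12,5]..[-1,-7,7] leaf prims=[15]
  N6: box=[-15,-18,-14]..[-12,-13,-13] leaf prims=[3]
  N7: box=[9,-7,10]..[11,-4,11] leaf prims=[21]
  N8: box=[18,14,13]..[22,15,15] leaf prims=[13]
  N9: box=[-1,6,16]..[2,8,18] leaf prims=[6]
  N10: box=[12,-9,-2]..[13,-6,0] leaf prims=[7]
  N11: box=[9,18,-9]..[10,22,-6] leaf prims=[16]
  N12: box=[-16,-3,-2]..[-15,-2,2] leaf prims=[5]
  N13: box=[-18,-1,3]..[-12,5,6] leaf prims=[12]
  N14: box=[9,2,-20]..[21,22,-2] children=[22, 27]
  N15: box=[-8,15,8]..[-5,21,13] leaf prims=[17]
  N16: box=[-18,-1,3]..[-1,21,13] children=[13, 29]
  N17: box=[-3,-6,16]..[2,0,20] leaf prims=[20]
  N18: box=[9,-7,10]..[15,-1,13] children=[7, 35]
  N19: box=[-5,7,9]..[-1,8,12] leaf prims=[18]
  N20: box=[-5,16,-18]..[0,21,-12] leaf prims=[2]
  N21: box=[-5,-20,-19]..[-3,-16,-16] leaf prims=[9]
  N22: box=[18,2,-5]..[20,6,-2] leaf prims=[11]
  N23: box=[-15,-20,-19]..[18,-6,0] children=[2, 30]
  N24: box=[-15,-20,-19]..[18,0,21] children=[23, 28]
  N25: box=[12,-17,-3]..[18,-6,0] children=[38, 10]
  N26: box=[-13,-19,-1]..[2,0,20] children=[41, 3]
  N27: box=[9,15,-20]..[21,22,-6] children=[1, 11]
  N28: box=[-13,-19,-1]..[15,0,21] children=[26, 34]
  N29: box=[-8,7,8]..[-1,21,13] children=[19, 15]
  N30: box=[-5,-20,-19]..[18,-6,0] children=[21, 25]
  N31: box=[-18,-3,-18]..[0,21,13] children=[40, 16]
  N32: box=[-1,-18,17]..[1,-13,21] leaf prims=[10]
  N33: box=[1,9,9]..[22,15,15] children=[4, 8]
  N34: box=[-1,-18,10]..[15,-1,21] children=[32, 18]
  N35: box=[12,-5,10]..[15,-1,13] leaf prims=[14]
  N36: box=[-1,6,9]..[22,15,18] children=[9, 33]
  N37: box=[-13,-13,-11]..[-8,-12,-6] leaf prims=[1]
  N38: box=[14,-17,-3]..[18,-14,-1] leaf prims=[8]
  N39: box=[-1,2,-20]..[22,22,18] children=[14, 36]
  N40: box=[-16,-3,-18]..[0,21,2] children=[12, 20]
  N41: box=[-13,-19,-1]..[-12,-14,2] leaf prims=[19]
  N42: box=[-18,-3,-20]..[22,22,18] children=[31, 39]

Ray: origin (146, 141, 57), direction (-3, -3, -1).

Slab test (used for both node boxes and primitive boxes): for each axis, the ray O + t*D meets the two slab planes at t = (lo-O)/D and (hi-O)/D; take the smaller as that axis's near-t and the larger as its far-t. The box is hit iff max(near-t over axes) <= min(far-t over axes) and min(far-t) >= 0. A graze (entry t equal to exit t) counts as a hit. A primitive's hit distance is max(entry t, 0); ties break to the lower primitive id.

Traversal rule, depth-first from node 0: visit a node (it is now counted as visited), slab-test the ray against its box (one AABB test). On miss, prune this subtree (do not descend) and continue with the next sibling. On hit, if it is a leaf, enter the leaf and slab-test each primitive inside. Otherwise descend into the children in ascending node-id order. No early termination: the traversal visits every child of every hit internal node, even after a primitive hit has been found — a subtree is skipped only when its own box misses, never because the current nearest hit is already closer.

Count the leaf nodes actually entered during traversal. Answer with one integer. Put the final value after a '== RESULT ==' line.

Walk:
N0 x:[124/3,164/3] y:[119/3,161/3] z:[36,77] -> hit [124/3,161/3], descend [24, 42]
  N24 x:[128/3,161/3] y:[47,161/3] z:[36,76] -> hit [47,161/3], descend [23, 28]
    N23 x:[128/3,161/3] y:[49,161/3] z:[57,76] -> miss, prune
    N28 x:[131/3,53] y:[47,160/3] z:[36,58] -> hit [47,53], descend [26, 34]
      N26 x:[48,53] y:[47,160/3] z:[37,58] -> hit [48,53], descend [3, 41]
        N3 x:[48,152/3] y:[47,51] z:[37,52] -> hit [48,152/3], descend [5, 17]
          N5 x:[49,152/3] y:[148/3,51] z:[50,52] -> hit [50,152/3] leaf, test {P15@t=50}
          N17 x:[48,149/3] y:[47,49] z:[37,41] -> miss, prune
        N41 x:[158/3,53] y:[155/3,160/3] z:[55,58] -> miss, prune
      N34 x:[131/3,49] y:[142/3,53] z:[36,47] -> miss, prune
  N42 x:[124/3,164/3] y:[119/3,48] z:[39,77] -> hit [124/3,48], descend [31, 39]
    N31 x:[146/3,164/3] y:[40,48] z:[44,75] -> miss, prune
    N39 x:[124/3,49] y:[119/3,139/3] z:[39,77] -> hit [124/3,139/3], descend [14, 36]
      N14 x:[125/3,137/3] y:[119/3,139/3] z:[59,77] -> miss, prune
      N36 x:[124/3,49] y:[42,45] z:[39,48] -> hit [42,45], descend [9, 33]
        N9 x:[48,49] y:[133/3,45] z:[39,41] -> miss, prune
        N33 x:[124/3,145/3] y:[42,44] z:[42,48] -> hit [42,44], descend [4, 8]
          N4 x:[140/3,145/3] y:[128/3,44] z:[45,48] -> miss, prune
          N8 x:[124/3,128/3] y:[42,127/3] z:[42,44] -> hit [42,127/3] leaf, test {P13@t=42}

Summary -> nodes [0, 24, 23, 28, 26, 3, 5, 17, 41, 34, 42, 31, 39, 14, 36, 9, 33, 4, 8]; box-tests=19; leaf-entries=2; first=P13

== RESULT ==
2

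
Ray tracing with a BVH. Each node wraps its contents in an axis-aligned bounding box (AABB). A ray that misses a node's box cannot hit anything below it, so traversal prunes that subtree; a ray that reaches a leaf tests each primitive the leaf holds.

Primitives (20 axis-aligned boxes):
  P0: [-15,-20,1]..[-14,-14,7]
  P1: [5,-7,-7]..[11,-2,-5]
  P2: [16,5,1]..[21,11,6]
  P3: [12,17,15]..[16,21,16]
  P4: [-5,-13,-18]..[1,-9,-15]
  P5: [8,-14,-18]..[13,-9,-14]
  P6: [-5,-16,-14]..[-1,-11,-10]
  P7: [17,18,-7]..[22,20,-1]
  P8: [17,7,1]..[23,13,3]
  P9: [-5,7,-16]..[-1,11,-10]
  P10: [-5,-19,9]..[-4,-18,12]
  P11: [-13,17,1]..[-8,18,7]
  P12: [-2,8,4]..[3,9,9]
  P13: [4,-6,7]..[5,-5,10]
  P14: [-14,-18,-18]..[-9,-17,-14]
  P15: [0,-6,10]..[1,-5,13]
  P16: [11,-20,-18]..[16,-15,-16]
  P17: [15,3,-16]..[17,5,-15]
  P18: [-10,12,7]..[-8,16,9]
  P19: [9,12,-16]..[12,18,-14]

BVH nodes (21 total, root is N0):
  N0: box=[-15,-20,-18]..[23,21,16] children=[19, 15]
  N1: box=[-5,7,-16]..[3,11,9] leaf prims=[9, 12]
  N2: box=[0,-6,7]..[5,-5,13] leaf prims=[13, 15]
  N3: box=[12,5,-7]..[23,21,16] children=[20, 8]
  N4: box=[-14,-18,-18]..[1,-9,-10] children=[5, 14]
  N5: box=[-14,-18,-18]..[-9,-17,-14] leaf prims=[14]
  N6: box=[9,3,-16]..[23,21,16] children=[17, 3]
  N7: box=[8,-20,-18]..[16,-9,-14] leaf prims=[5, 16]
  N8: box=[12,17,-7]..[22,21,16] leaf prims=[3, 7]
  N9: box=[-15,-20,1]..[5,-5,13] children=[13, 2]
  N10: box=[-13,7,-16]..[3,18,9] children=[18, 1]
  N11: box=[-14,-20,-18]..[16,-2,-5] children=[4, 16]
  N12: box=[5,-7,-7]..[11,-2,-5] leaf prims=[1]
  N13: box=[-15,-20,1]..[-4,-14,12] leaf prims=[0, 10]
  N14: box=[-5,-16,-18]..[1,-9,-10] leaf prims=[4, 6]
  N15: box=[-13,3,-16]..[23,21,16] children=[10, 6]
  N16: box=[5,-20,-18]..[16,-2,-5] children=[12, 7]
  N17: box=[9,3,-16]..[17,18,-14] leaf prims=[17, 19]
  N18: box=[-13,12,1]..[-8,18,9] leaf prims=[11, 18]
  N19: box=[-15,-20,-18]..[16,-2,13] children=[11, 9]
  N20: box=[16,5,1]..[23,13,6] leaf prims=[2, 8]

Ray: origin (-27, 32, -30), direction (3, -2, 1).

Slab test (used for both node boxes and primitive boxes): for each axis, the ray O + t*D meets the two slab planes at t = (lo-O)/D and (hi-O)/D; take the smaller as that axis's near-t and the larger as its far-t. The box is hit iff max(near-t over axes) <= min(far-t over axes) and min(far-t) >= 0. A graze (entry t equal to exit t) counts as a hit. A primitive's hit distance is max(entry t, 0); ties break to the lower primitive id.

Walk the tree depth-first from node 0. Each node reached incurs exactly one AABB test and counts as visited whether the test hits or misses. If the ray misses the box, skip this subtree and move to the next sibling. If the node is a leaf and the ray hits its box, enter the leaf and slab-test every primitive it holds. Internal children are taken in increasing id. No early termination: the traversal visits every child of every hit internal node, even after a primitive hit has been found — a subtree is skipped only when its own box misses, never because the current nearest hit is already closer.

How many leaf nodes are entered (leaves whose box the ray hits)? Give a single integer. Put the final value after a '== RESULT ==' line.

Traverse from the root:
N0 x:[4,50/3] y:[11/2,26] z:[12,46] -> hit [12,50/3], descend [15, 19]
  N15 x:[14/3,50/3] y:[11/2,29/2] z:[14,46] -> hit [14,29/2], descend [6, 10]
    N6 x:[12,50/3] y:[11/2,29/2] z:[14,46] -> hit [14,29/2], descend [3, 17]
      N3 x:[13,50/3] y:[11/2,27/2] z:[23,46] -> miss, prune
      N17 x:[12,44/3] y:[7,29/2] z:[14,16] -> hit [14,29/2] leaf, test {P17@t=14, P19(miss)}
    N10 x:[14/3,10] y:[7,25/2] z:[14,39] -> miss, prune
  N19 x:[4,43/3] y:[17,26] z:[12,43] -> miss, prune

order=[0, 15, 6, 3, 17, 10, 19]  |boxes|=7  |leaves|=1  hit=P17

== RESULT ==
1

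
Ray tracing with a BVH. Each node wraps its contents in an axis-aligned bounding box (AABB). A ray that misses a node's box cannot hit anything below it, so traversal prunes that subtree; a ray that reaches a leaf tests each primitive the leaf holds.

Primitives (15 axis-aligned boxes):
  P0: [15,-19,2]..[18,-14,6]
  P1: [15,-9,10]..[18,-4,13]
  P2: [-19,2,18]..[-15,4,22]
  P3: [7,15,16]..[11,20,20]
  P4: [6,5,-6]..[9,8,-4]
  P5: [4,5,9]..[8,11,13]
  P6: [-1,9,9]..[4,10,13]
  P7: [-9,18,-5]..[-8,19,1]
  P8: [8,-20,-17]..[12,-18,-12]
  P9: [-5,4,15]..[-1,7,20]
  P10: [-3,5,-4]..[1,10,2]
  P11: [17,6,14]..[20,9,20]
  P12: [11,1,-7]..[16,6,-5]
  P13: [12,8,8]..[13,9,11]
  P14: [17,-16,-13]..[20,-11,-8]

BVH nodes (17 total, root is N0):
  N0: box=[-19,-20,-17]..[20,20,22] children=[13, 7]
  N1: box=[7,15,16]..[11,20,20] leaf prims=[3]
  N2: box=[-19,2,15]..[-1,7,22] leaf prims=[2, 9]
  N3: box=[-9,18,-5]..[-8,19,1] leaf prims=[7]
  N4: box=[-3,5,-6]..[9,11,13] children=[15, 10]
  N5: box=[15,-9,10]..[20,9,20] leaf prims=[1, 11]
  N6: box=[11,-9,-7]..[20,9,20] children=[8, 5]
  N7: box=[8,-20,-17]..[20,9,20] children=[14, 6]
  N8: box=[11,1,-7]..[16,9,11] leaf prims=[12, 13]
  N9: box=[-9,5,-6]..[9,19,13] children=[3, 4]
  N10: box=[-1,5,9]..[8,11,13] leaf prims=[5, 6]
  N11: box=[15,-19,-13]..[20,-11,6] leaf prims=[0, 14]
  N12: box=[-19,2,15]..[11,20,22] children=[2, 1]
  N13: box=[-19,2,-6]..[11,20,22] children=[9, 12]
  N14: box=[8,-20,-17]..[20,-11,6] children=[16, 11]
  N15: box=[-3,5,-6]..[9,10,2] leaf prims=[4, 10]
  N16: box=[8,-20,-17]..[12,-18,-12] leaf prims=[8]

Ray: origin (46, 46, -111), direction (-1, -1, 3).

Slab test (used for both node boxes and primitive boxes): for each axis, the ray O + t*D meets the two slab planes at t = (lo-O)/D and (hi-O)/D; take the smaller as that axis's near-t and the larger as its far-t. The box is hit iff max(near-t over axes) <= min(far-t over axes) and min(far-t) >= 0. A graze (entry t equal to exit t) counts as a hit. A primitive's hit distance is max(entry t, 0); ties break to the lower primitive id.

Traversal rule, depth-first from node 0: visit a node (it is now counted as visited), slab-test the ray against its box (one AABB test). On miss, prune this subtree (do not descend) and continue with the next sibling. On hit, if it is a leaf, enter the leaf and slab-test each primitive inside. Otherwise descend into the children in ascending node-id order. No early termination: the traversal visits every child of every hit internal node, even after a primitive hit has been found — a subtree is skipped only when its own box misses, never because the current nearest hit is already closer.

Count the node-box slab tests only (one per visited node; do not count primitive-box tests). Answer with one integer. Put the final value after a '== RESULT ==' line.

Walk:
N0 x:[26,65] y:[26,66] z:[94/3,133/3] -> hit [94/3,133/3], descend [7, 13]
  N7 x:[26,38] y:[37,66] z:[94/3,131/3] -> hit [37,38], descend [6, 14]
    N6 x:[26,35] y:[37,55] z:[104/3,131/3] -> miss, prune
    N14 x:[26,38] y:[57,66] z:[94/3,39] -> miss, prune
  N13 x:[35,65] y:[26,44] z:[35,133/3] -> hit [35,44], descend [9, 12]
    N9 x:[37,55] y:[27,41] z:[35,124/3] -> hit [37,41], descend [3, 4]
      N3 x:[54,55] y:[27,28] z:[106/3,112/3] -> miss, prune
      N4 x:[37,49] y:[35,41] z:[35,124/3] -> hit [37,41], descend [10, 15]
        N10 x:[38,47] y:[35,41] z:[40,124/3] -> hit [40,41] leaf, test {P5@t=40, P6(miss)}
        N15 x:[37,49] y:[36,41] z:[35,113/3] -> hit [37,113/3] leaf, test {P4(miss), P10(miss)}
    N12 x:[35,65] y:[26,44] z:[42,133/3] -> hit [42,44], descend [1, 2]
      N1 x:[35,39] y:[26,31] z:[127/3,131/3] -> miss, prune
      N2 x:[47,65] y:[39,44] z:[42,133/3] -> miss, prune

Visited [0, 7, 6, 14, 13, 9, 3, 4, 10, 15, 12, 1, 2]. Tests: 13 box, 2 leaf. Nearest: P5.

== RESULT ==
13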